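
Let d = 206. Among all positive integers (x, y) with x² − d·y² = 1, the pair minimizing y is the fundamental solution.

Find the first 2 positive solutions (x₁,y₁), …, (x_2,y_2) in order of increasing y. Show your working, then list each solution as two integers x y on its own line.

59535 4148
7088832449 493902360

d=206: √d = [14; 2,1,5,14,5,1,2,28] (ℓ=8, even), read p_7/q_7
i=0: a=14 ⇒ p=14, q=1
i=1: a=2 ⇒ p=29, q=2
…
i=3: a=5 ⇒ p=244, q=17
i=4: a=14 ⇒ p=3459, q=241
i=5: a=5 ⇒ p=17539, q=1222
i=6: a=1 ⇒ p=20998, q=1463
i=7: a=2 ⇒ p=59535, q=4148
fundamental: x₁=59535, y₁=4148  (since 3544416225 − 206·17205904 = 1)
(x_2, y_2) = (59535·59535 + 206·4148·4148, 59535·4148 + 4148·59535) = (7088832449, 493902360)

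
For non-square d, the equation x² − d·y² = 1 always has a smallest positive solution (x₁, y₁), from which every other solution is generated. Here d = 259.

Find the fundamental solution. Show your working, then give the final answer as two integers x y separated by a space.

√259 → a₀=16, period (10,1,2,3,4,3,2,1,10,32); ℓ=10 even so k=9
step 0: (16, 1)  from 16·(1,0) + (0,1)
…
step 2: (177, 11)  from 1·(161,10) + (16,1)
…
step 4: (1722, 107)  from 3·(515,32) + (177,11)
step 5: (7403, 460)  from 4·(1722,107) + (515,32)
…
step 8: (79196, 4921)  from 1·(55265,3434) + (23931,1487)
step 9: (847225, 52644)  from 10·(79196,4921) + (55265,3434)
→ (847225, 52644).  Check: 847225²=717790200625, 259·52644²=717790200624, difference 1.

847225 52644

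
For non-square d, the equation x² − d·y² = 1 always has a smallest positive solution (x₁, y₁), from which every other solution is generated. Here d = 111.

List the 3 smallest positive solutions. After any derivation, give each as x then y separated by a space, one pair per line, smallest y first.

√111 → a₀=10, period (1,1,6,1,1,20); ℓ=6 even so k=5
i=0: a=10 ⇒ p=10, q=1
i=1: a=1 ⇒ p=11, q=1
…
i=4: a=1 ⇒ p=158, q=15
i=5: a=1 ⇒ p=295, q=28
fundamental: x₁=295, y₁=28  (since 87025 − 111·784 = 1)
k=2:  x_2 = 295·295+111·28·28 = 174049,  y_2 = 295·28+28·295 = 16520
k=3:  x_3 = 295·174049+111·28·16520 = 102688615,  y_3 = 295·16520+28·174049 = 9746772

295 28
174049 16520
102688615 9746772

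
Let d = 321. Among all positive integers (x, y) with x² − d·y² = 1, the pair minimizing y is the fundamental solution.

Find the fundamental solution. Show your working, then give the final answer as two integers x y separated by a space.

215 12

√321 = [17; 1,10,1,34, …], period ℓ=4 (even) → k=3
i=0: a=17 ⇒ p=17, q=1
i=1: a=1 ⇒ p=18, q=1
i=2: a=10 ⇒ p=197, q=11
i=3: a=1 ⇒ p=215, q=12
(x₁, y₁) = (215, 12);  215² − 321·12² = 1 ✓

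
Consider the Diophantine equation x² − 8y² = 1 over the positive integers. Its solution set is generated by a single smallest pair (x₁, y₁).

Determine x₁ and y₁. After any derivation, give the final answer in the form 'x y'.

[2; 1,4] for √8; ℓ=2 ⇒ convergent index 1
a_0=2:  p_0=2·1+0=2,  q_0=2·0+1=1
a_1=1:  p_1=1·2+1=3,  q_1=1·1+0=1
fundamental: x₁=3, y₁=1  (since 9 − 8·1 = 1)

3 1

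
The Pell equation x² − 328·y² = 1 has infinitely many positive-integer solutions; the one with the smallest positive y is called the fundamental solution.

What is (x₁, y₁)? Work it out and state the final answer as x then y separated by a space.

d=328: √d = [18; 9,36] (ℓ=2, even), read p_1/q_1
i=0: a=18 ⇒ p=18, q=1
i=1: a=9 ⇒ p=163, q=9
→ (163, 9).  Check: 163²=26569, 328·9²=26568, difference 1.

163 9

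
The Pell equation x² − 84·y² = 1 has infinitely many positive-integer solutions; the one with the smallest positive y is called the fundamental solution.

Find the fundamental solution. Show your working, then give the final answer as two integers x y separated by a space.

d=84: √d = [9; 6,18] (ℓ=2, even), read p_1/q_1
k=0  a_k=9  p_k/q_k = 9/1
k=1  a_k=6  p_k/q_k = 55/6
→ (55, 6).  Check: 55²=3025, 84·6²=3024, difference 1.

55 6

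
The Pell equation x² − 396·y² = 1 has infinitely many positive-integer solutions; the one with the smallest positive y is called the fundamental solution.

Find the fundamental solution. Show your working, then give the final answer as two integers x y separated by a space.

199 10

√396 = [19; 1,8,1,38, …], period ℓ=4 (even) → k=3
a_0=19:  p_0=19·1+0=19,  q_0=19·0+1=1
a_1=1:  p_1=1·19+1=20,  q_1=1·1+0=1
a_2=8:  p_2=8·20+19=179,  q_2=8·1+1=9
a_3=1:  p_3=1·179+20=199,  q_3=1·9+1=10
(x₁, y₁) = (199, 10);  199² − 396·10² = 1 ✓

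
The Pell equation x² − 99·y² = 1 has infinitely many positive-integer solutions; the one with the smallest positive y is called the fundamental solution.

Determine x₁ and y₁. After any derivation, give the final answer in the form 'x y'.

10 1

√99 → a₀=9, period (1,18); ℓ=2 even so k=1
step 0: (9, 1)  from 9·(1,0) + (0,1)
step 1: (10, 1)  from 1·(9,1) + (1,0)
(x₁, y₁) = (10, 1);  10² − 99·1² = 1 ✓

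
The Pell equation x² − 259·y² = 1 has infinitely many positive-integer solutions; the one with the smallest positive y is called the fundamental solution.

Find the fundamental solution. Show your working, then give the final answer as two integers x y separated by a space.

847225 52644

d=259: √d = [16; 10,1,2,3,4,3,2,1,10,32] (ℓ=10, even), read p_9/q_9
k=0  a_k=16  p_k/q_k = 16/1
k=1  a_k=10  p_k/q_k = 161/10
k=2  a_k=1  p_k/q_k = 177/11
k=3  a_k=2  p_k/q_k = 515/32
k=4  a_k=3  p_k/q_k = 1722/107
…
k=6  a_k=3  p_k/q_k = 23931/1487
k=7  a_k=2  p_k/q_k = 55265/3434
k=8  a_k=1  p_k/q_k = 79196/4921
k=9  a_k=10  p_k/q_k = 847225/52644
→ (847225, 52644).  Check: 847225²=717790200625, 259·52644²=717790200624, difference 1.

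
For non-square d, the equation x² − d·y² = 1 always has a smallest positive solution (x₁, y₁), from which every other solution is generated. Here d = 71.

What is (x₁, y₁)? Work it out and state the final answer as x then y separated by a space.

3480 413

d=71: √d = [8; 2,2,1,7,1,2,2,16] (ℓ=8, even), read p_7/q_7
a_0=8:  p_0=8·1+0=8,  q_0=8·0+1=1
a_1=2:  p_1=2·8+1=17,  q_1=2·1+0=2
…
a_5=1:  p_5=1·455+59=514,  q_5=1·54+7=61
a_6=2:  p_6=2·514+455=1483,  q_6=2·61+54=176
a_7=2:  p_7=2·1483+514=3480,  q_7=2·176+61=413
fundamental: x₁=3480, y₁=413  (since 12110400 − 71·170569 = 1)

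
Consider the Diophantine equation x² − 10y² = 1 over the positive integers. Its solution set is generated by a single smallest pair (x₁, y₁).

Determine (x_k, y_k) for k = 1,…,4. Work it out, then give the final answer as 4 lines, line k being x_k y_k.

19 6
721 228
27379 8658
1039681 328776

[3; 6] for √10; ℓ=1 ⇒ convergent index 1
step 0: (3, 1)  from 3·(1,0) + (0,1)
step 1: (19, 6)  from 6·(3,1) + (1,0)
fundamental: x₁=19, y₁=6  (since 361 − 10·36 = 1)
(x_2, y_2) = (19·19 + 10·6·6, 19·6 + 6·19) = (721, 228)
(x_3, y_3) = (19·721 + 10·6·228, 19·228 + 6·721) = (27379, 8658)
(x_4, y_4) = (19·27379 + 10·6·8658, 19·8658 + 6·27379) = (1039681, 328776)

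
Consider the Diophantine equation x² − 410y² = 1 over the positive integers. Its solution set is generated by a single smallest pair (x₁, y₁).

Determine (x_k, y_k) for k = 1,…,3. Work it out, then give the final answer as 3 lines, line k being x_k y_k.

81 4
13121 648
2125521 104972

d=410: √d = [20; 4,40] (ℓ=2, even), read p_1/q_1
k=0  a_k=20  p_k/q_k = 20/1
k=1  a_k=4  p_k/q_k = 81/4
fundamental: x₁=81, y₁=4  (since 6561 − 410·16 = 1)
(x_2, y_2) = (81·81 + 410·4·4, 81·4 + 4·81) = (13121, 648)
(x_3, y_3) = (81·13121 + 410·4·648, 81·648 + 4·13121) = (2125521, 104972)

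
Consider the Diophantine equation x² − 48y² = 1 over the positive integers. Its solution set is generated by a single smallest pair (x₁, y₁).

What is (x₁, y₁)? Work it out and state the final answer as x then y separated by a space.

7 1

√48 = [6; 1,12, …], period ℓ=2 (even) → k=1
step 0: (6, 1)  from 6·(1,0) + (0,1)
step 1: (7, 1)  from 1·(6,1) + (1,0)
(x₁, y₁) = (7, 1);  7² − 48·1² = 1 ✓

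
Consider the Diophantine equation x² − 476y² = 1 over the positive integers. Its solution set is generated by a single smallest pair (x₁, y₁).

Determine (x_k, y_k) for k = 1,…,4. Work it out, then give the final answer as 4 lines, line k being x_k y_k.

28799 1320
1658764801 76029360
95541534979199 4379139075960
5503001330073139201 252229652421114720

[21; 1,4,2,10,2,4,1,42] for √476; ℓ=8 ⇒ convergent index 7
step 0: (21, 1)  from 21·(1,0) + (0,1)
…
step 4: (2509, 115)  from 10·(240,11) + (109,5)
step 5: (5258, 241)  from 2·(2509,115) + (240,11)
step 6: (23541, 1079)  from 4·(5258,241) + (2509,115)
step 7: (28799, 1320)  from 1·(23541,1079) + (5258,241)
fundamental: x₁=28799, y₁=1320  (since 829382401 − 476·1742400 = 1)
(x_2, y_2) = (28799·28799 + 476·1320·1320, 28799·1320 + 1320·28799) = (1658764801, 76029360)
(x_3, y_3) = (28799·1658764801 + 476·1320·76029360, 28799·76029360 + 1320·1658764801) = (95541534979199, 4379139075960)
(x_4, y_4) = (28799·95541534979199 + 476·1320·4379139075960, 28799·4379139075960 + 1320·95541534979199) = (5503001330073139201, 252229652421114720)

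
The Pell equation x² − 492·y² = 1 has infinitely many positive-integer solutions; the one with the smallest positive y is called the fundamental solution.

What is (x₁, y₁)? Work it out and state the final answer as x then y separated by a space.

[22; 5,1,1,10,1,1,5,44] for √492; ℓ=8 ⇒ convergent index 7
a_0=22:  p_0=22·1+0=22,  q_0=22·0+1=1
…
a_2=1:  p_2=1·111+22=133,  q_2=1·5+1=6
…
a_4=10:  p_4=10·244+133=2573,  q_4=10·11+6=116
…
a_6=1:  p_6=1·2817+2573=5390,  q_6=1·127+116=243
a_7=5:  p_7=5·5390+2817=29767,  q_7=5·243+127=1342
(x₁, y₁) = (29767, 1342);  29767² − 492·1342² = 1 ✓

29767 1342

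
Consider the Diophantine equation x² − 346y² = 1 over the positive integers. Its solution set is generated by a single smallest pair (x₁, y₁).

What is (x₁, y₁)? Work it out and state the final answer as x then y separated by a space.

17299 930

[18; 1,1,1,1,36] for √346; ℓ=5 ⇒ convergent index 9
a_0=18:  p_0=18·1+0=18,  q_0=18·0+1=1
a_1=1:  p_1=1·18+1=19,  q_1=1·1+0=1
a_2=1:  p_2=1·19+18=37,  q_2=1·1+1=2
a_3=1:  p_3=1·37+19=56,  q_3=1·2+1=3
a_4=1:  p_4=1·56+37=93,  q_4=1·3+2=5
…
a_6=1:  p_6=1·3404+93=3497,  q_6=1·183+5=188
a_7=1:  p_7=1·3497+3404=6901,  q_7=1·188+183=371
a_8=1:  p_8=1·6901+3497=10398,  q_8=1·371+188=559
a_9=1:  p_9=1·10398+6901=17299,  q_9=1·559+371=930
fundamental: x₁=17299, y₁=930  (since 299255401 − 346·864900 = 1)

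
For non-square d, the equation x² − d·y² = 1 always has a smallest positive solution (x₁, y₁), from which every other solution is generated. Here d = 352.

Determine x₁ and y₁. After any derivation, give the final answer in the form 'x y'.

√352 = [18; 1,3,5,9,5,3,1,36, …], period ℓ=8 (even) → k=7
step 0: (18, 1)  from 18·(1,0) + (0,1)
…
step 4: (3621, 193)  from 9·(394,21) + (75,4)
step 5: (18499, 986)  from 5·(3621,193) + (394,21)
step 6: (59118, 3151)  from 3·(18499,986) + (3621,193)
step 7: (77617, 4137)  from 1·(59118,3151) + (18499,986)
→ (77617, 4137).  Check: 77617²=6024398689, 352·4137²=6024398688, difference 1.

77617 4137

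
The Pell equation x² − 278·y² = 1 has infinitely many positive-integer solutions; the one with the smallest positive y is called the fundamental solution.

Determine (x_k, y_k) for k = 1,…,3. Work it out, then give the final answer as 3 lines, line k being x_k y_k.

2501 150
12510001 750300
62575022501 3753000450

√278 → a₀=16, period (1,2,16,2,1,32); ℓ=6 even so k=5
a_0=16:  p_0=16·1+0=16,  q_0=16·0+1=1
…
a_2=2:  p_2=2·17+16=50,  q_2=2·1+1=3
a_3=16:  p_3=16·50+17=817,  q_3=16·3+1=49
a_4=2:  p_4=2·817+50=1684,  q_4=2·49+3=101
a_5=1:  p_5=1·1684+817=2501,  q_5=1·101+49=150
(x₁, y₁) = (2501, 150);  2501² − 278·150² = 1 ✓
n=2: (2501,150)∘(2501,150) = (2501·2501+278·150·150, 2501·150+150·2501) = (12510001,750300)
n=3: (12510001,750300)∘(2501,150) = (2501·12510001+278·150·750300, 2501·750300+150·12510001) = (62575022501,3753000450)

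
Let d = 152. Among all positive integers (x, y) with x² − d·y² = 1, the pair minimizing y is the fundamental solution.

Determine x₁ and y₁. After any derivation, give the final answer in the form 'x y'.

√152 → a₀=12, period (3,24); ℓ=2 even so k=1
k=0  a_k=12  p_k/q_k = 12/1
k=1  a_k=3  p_k/q_k = 37/3
→ (37, 3).  Check: 37²=1369, 152·3²=1368, difference 1.

37 3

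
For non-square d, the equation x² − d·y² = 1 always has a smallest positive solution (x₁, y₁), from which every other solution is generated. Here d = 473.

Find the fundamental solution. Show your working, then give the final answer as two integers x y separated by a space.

√473 = [21; 1,2,1,42, …], period ℓ=4 (even) → k=3
step 0: (21, 1)  from 21·(1,0) + (0,1)
…
step 2: (65, 3)  from 2·(22,1) + (21,1)
step 3: (87, 4)  from 1·(65,3) + (22,1)
→ (87, 4).  Check: 87²=7569, 473·4²=7568, difference 1.

87 4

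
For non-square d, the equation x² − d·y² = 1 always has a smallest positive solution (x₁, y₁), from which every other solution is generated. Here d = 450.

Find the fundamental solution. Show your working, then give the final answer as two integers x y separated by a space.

d=450: √d = [21; 4,1,2,4,2,1,4,42] (ℓ=8, even), read p_7/q_7
k=0  a_k=21  p_k/q_k = 21/1
…
k=3  a_k=2  p_k/q_k = 297/14
…
k=6  a_k=1  p_k/q_k = 4179/197
k=7  a_k=4  p_k/q_k = 19601/924
→ (19601, 924).  Check: 19601²=384199201, 450·924²=384199200, difference 1.

19601 924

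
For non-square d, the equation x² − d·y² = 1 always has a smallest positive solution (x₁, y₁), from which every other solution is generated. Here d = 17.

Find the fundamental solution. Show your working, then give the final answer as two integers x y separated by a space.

d=17: √d = [4; 8] (ℓ=1, odd), read p_1/q_1
k=0  a_k=4  p_k/q_k = 4/1
k=1  a_k=8  p_k/q_k = 33/8
→ (33, 8).  Check: 33²=1089, 17·8²=1088, difference 1.

33 8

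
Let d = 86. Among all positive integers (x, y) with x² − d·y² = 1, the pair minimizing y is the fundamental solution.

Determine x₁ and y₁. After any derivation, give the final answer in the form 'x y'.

10405 1122

d=86: √d = [9; 3,1,1,1,8,1,1,1,3,18] (ℓ=10, even), read p_9/q_9
a_0=9:  p_0=9·1+0=9,  q_0=9·0+1=1
…
a_3=1:  p_3=1·37+28=65,  q_3=1·4+3=7
a_4=1:  p_4=1·65+37=102,  q_4=1·7+4=11
…
a_8=1:  p_8=1·1864+983=2847,  q_8=1·201+106=307
a_9=3:  p_9=3·2847+1864=10405,  q_9=3·307+201=1122
(x₁, y₁) = (10405, 1122);  10405² − 86·1122² = 1 ✓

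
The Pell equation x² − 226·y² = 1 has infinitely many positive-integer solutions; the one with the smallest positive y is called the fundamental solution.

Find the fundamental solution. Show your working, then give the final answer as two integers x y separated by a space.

[15; 30] for √226; ℓ=1 ⇒ convergent index 1
k=0  a_k=15  p_k/q_k = 15/1
k=1  a_k=30  p_k/q_k = 451/30
(x₁, y₁) = (451, 30);  451² − 226·30² = 1 ✓

451 30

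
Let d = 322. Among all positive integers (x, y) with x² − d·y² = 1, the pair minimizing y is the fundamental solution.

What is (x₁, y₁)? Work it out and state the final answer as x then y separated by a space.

323 18

√322 = [17; 1,16,1,34, …], period ℓ=4 (even) → k=3
a_0=17:  p_0=17·1+0=17,  q_0=17·0+1=1
…
a_2=16:  p_2=16·18+17=305,  q_2=16·1+1=17
a_3=1:  p_3=1·305+18=323,  q_3=1·17+1=18
fundamental: x₁=323, y₁=18  (since 104329 − 322·324 = 1)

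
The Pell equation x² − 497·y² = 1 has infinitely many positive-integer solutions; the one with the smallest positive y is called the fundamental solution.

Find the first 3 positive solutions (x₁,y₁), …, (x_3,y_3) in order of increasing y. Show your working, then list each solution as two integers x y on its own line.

1201887 53912
2889064721537 129592263888
6944658661946678751 311510514535059400

√497 = [22; 3,2,2,5,6,5,2,2,3,44, …], period ℓ=10 (even) → k=9
a_0=22:  p_0=22·1+0=22,  q_0=22·0+1=1
…
a_3=2:  p_3=2·156+67=379,  q_3=2·7+3=17
…
a_7=2:  p_7=2·65476+12685=143637,  q_7=2·2937+569=6443
a_8=2:  p_8=2·143637+65476=352750,  q_8=2·6443+2937=15823
a_9=3:  p_9=3·352750+143637=1201887,  q_9=3·15823+6443=53912
fundamental: x₁=1201887, y₁=53912  (since 1444532360769 − 497·2906503744 = 1)
n=2: (1201887,53912)∘(1201887,53912) = (1201887·1201887+497·53912·53912, 1201887·53912+53912·1201887) = (2889064721537,129592263888)
n=3: (2889064721537,129592263888)∘(1201887,53912) = (1201887·2889064721537+497·53912·129592263888, 1201887·129592263888+53912·2889064721537) = (6944658661946678751,311510514535059400)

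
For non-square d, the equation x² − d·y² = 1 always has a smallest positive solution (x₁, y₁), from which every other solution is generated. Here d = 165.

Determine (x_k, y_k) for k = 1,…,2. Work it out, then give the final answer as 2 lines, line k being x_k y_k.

1079 84
2328481 181272

d=165: √d = [12; 1,5,2,5,1,24] (ℓ=6, even), read p_5/q_5
a_0=12:  p_0=12·1+0=12,  q_0=12·0+1=1
a_1=1:  p_1=1·12+1=13,  q_1=1·1+0=1
a_2=5:  p_2=5·13+12=77,  q_2=5·1+1=6
a_3=2:  p_3=2·77+13=167,  q_3=2·6+1=13
a_4=5:  p_4=5·167+77=912,  q_4=5·13+6=71
a_5=1:  p_5=1·912+167=1079,  q_5=1·71+13=84
→ (1079, 84).  Check: 1079²=1164241, 165·84²=1164240, difference 1.
(1079+84√165)^2 = 2328481 + 181272√165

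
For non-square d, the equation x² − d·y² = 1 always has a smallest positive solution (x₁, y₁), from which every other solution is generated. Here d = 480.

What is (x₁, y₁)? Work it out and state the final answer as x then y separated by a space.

[21; 1,9,1,42] for √480; ℓ=4 ⇒ convergent index 3
a_0=21:  p_0=21·1+0=21,  q_0=21·0+1=1
a_1=1:  p_1=1·21+1=22,  q_1=1·1+0=1
a_2=9:  p_2=9·22+21=219,  q_2=9·1+1=10
a_3=1:  p_3=1·219+22=241,  q_3=1·10+1=11
(x₁, y₁) = (241, 11);  241² − 480·11² = 1 ✓

241 11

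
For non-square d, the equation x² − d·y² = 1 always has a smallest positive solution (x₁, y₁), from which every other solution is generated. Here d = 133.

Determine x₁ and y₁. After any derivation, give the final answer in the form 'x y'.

2588599 224460

√133 = [11; 1,1,7,5,1,…,1,1,22, …], period ℓ=16 (even) → k=15
i=0: a=11 ⇒ p=11, q=1
…
i=2: a=1 ⇒ p=23, q=2
…
i=4: a=5 ⇒ p=888, q=77
…
i=10: a=1 ⇒ p=18948, q=1643
…
i=12: a=5 ⇒ p=168583, q=14618
…
i=14: a=1 ⇒ p=1378591, q=119539
i=15: a=1 ⇒ p=2588599, q=224460
→ (2588599, 224460).  Check: 2588599²=6700844782801, 133·224460²=6700844782800, difference 1.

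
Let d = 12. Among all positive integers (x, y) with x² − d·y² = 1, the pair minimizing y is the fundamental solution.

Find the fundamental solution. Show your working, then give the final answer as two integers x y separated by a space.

√12 = [3; 2,6, …], period ℓ=2 (even) → k=1
i=0: a=3 ⇒ p=3, q=1
i=1: a=2 ⇒ p=7, q=2
→ (7, 2).  Check: 7²=49, 12·2²=48, difference 1.

7 2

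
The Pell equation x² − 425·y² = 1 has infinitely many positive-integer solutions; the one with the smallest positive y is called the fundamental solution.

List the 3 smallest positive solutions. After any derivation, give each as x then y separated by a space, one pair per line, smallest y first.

√425 → a₀=20, period (1,1,1,1,1,1,40); ℓ=7 odd so k=13
i=0: a=20 ⇒ p=20, q=1
i=1: a=1 ⇒ p=21, q=1
i=2: a=1 ⇒ p=41, q=2
…
i=4: a=1 ⇒ p=103, q=5
i=5: a=1 ⇒ p=165, q=8
i=6: a=1 ⇒ p=268, q=13
…
i=11: a=1 ⇒ p=55229, q=2679
i=12: a=1 ⇒ p=88420, q=4289
i=13: a=1 ⇒ p=143649, q=6968
→ (143649, 6968).  Check: 143649²=20635035201, 425·6968²=20635035200, difference 1.
n=2: (143649,6968)∘(143649,6968) = (143649·143649+425·6968·6968, 143649·6968+6968·143649) = (41270070401,2001892464)
n=3: (41270070401,2001892464)∘(143649,6968) = (143649·41270070401+425·6968·2001892464, 143649·2001892464+6968·41270070401) = (11856808685922849,575139701115304)

143649 6968
41270070401 2001892464
11856808685922849 575139701115304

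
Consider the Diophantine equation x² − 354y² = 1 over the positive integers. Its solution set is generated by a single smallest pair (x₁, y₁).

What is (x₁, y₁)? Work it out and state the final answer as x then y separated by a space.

258065 13716

[18; 1,4,2,2,18,2,2,4,1,36] for √354; ℓ=10 ⇒ convergent index 9
k=0  a_k=18  p_k/q_k = 18/1
k=1  a_k=1  p_k/q_k = 19/1
k=2  a_k=4  p_k/q_k = 94/5
…
k=8  a_k=4  p_k/q_k = 210294/11177
k=9  a_k=1  p_k/q_k = 258065/13716
→ (258065, 13716).  Check: 258065²=66597544225, 354·13716²=66597544224, difference 1.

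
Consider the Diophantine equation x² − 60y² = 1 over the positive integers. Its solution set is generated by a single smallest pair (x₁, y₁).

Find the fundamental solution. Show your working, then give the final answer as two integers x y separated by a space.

31 4

[7; 1,2,1,14] for √60; ℓ=4 ⇒ convergent index 3
i=0: a=7 ⇒ p=7, q=1
i=1: a=1 ⇒ p=8, q=1
i=2: a=2 ⇒ p=23, q=3
i=3: a=1 ⇒ p=31, q=4
fundamental: x₁=31, y₁=4  (since 961 − 60·16 = 1)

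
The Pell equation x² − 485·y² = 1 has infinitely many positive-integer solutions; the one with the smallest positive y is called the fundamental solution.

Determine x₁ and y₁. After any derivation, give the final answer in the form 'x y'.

969 44

√485 = [22; 44, …], period ℓ=1 (odd) → k=1
a_0=22:  p_0=22·1+0=22,  q_0=22·0+1=1
a_1=44:  p_1=44·22+1=969,  q_1=44·1+0=44
→ (969, 44).  Check: 969²=938961, 485·44²=938960, difference 1.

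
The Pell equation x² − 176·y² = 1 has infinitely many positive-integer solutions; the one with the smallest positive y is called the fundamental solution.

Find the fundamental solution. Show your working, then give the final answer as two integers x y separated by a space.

199 15

[13; 3,1,3,26] for √176; ℓ=4 ⇒ convergent index 3
a_0=13:  p_0=13·1+0=13,  q_0=13·0+1=1
a_1=3:  p_1=3·13+1=40,  q_1=3·1+0=3
a_2=1:  p_2=1·40+13=53,  q_2=1·3+1=4
a_3=3:  p_3=3·53+40=199,  q_3=3·4+3=15
fundamental: x₁=199, y₁=15  (since 39601 − 176·225 = 1)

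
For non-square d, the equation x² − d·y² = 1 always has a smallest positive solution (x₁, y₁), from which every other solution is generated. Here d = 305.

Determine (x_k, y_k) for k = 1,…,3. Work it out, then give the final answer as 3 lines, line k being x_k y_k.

489 28
478241 27384
467719209 26781524

√305 = [17; 2,6,2,34, …], period ℓ=4 (even) → k=3
a_0=17:  p_0=17·1+0=17,  q_0=17·0+1=1
…
a_2=6:  p_2=6·35+17=227,  q_2=6·2+1=13
a_3=2:  p_3=2·227+35=489,  q_3=2·13+2=28
→ (489, 28).  Check: 489²=239121, 305·28²=239120, difference 1.
k=2:  x_2 = 489·489+305·28·28 = 478241,  y_2 = 489·28+28·489 = 27384
k=3:  x_3 = 489·478241+305·28·27384 = 467719209,  y_3 = 489·27384+28·478241 = 26781524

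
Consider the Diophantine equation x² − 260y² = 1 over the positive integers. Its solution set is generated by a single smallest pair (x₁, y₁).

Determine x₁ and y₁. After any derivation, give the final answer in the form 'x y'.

129 8

√260 = [16; 8,32, …], period ℓ=2 (even) → k=1
i=0: a=16 ⇒ p=16, q=1
i=1: a=8 ⇒ p=129, q=8
(x₁, y₁) = (129, 8);  129² − 260·8² = 1 ✓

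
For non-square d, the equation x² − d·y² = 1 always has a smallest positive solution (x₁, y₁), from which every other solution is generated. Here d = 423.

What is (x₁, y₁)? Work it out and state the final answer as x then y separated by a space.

√423 = [20; 1,1,3,4,3,1,1,40, …], period ℓ=8 (even) → k=7
i=0: a=20 ⇒ p=20, q=1
…
i=3: a=3 ⇒ p=144, q=7
i=4: a=4 ⇒ p=617, q=30
…
i=6: a=1 ⇒ p=2612, q=127
i=7: a=1 ⇒ p=4607, q=224
(x₁, y₁) = (4607, 224);  4607² − 423·224² = 1 ✓

4607 224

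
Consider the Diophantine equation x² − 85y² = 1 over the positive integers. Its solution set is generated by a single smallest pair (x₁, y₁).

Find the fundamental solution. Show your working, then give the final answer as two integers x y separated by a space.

285769 30996

√85 = [9; 4,1,1,4,18, …], period ℓ=5 (odd) → k=9
i=0: a=9 ⇒ p=9, q=1
i=1: a=4 ⇒ p=37, q=4
i=2: a=1 ⇒ p=46, q=5
…
i=7: a=1 ⇒ p=34813, q=3776
i=8: a=1 ⇒ p=62739, q=6805
i=9: a=4 ⇒ p=285769, q=30996
(x₁, y₁) = (285769, 30996);  285769² − 85·30996² = 1 ✓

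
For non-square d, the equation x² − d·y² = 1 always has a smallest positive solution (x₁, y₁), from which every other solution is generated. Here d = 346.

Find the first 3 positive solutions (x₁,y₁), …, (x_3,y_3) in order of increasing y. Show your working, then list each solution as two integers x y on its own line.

17299 930
598510801 32176140
20707276675699 1113230090790

[18; 1,1,1,1,36] for √346; ℓ=5 ⇒ convergent index 9
k=0  a_k=18  p_k/q_k = 18/1
k=1  a_k=1  p_k/q_k = 19/1
…
k=3  a_k=1  p_k/q_k = 56/3
k=4  a_k=1  p_k/q_k = 93/5
…
k=6  a_k=1  p_k/q_k = 3497/188
…
k=8  a_k=1  p_k/q_k = 10398/559
k=9  a_k=1  p_k/q_k = 17299/930
(x₁, y₁) = (17299, 930);  17299² − 346·930² = 1 ✓
k=2:  x_2 = 17299·17299+346·930·930 = 598510801,  y_2 = 17299·930+930·17299 = 32176140
k=3:  x_3 = 17299·598510801+346·930·32176140 = 20707276675699,  y_3 = 17299·32176140+930·598510801 = 1113230090790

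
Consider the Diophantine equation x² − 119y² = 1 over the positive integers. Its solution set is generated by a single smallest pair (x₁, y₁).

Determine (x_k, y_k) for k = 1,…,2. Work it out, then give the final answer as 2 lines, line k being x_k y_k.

120 11
28799 2640

√119 → a₀=10, period (1,9,1,20); ℓ=4 even so k=3
step 0: (10, 1)  from 10·(1,0) + (0,1)
step 1: (11, 1)  from 1·(10,1) + (1,0)
step 2: (109, 10)  from 9·(11,1) + (10,1)
step 3: (120, 11)  from 1·(109,10) + (11,1)
→ (120, 11).  Check: 120²=14400, 119·11²=14399, difference 1.
n=2: (120,11)∘(120,11) = (120·120+119·11·11, 120·11+11·120) = (28799,2640)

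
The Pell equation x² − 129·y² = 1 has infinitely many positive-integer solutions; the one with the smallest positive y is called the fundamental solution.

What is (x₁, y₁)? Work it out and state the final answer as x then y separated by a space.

16855 1484

d=129: √d = [11; 2,1,3,1,6,1,3,1,2,22] (ℓ=10, even), read p_9/q_9
a_0=11:  p_0=11·1+0=11,  q_0=11·0+1=1
…
a_6=1:  p_6=1·1079+159=1238,  q_6=1·95+14=109
…
a_8=1:  p_8=1·4793+1238=6031,  q_8=1·422+109=531
a_9=2:  p_9=2·6031+4793=16855,  q_9=2·531+422=1484
fundamental: x₁=16855, y₁=1484  (since 284091025 − 129·2202256 = 1)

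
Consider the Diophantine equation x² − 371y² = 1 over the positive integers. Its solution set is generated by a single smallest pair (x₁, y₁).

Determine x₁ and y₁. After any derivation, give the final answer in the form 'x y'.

1695 88

√371 = [19; 3,1,4,1,3,38, …], period ℓ=6 (even) → k=5
a_0=19:  p_0=19·1+0=19,  q_0=19·0+1=1
a_1=3:  p_1=3·19+1=58,  q_1=3·1+0=3
a_2=1:  p_2=1·58+19=77,  q_2=1·3+1=4
…
a_4=1:  p_4=1·366+77=443,  q_4=1·19+4=23
a_5=3:  p_5=3·443+366=1695,  q_5=3·23+19=88
fundamental: x₁=1695, y₁=88  (since 2873025 − 371·7744 = 1)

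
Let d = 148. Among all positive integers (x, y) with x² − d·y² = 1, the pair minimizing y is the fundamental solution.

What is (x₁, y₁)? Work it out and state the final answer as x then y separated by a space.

[12; 6,24] for √148; ℓ=2 ⇒ convergent index 1
i=0: a=12 ⇒ p=12, q=1
i=1: a=6 ⇒ p=73, q=6
→ (73, 6).  Check: 73²=5329, 148·6²=5328, difference 1.

73 6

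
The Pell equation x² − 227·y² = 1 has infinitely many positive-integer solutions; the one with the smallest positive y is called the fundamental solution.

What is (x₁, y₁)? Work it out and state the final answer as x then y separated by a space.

226 15

√227 → a₀=15, period (15,30); ℓ=2 even so k=1
i=0: a=15 ⇒ p=15, q=1
i=1: a=15 ⇒ p=226, q=15
(x₁, y₁) = (226, 15);  226² − 227·15² = 1 ✓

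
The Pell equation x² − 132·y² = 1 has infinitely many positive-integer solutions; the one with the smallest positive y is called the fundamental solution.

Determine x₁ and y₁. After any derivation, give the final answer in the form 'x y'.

√132 = [11; 2,22, …], period ℓ=2 (even) → k=1
a_0=11:  p_0=11·1+0=11,  q_0=11·0+1=1
a_1=2:  p_1=2·11+1=23,  q_1=2·1+0=2
fundamental: x₁=23, y₁=2  (since 529 − 132·4 = 1)

23 2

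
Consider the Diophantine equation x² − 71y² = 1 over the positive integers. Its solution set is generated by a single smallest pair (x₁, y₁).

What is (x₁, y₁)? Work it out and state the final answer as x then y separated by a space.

3480 413

d=71: √d = [8; 2,2,1,7,1,2,2,16] (ℓ=8, even), read p_7/q_7
step 0: (8, 1)  from 8·(1,0) + (0,1)
step 1: (17, 2)  from 2·(8,1) + (1,0)
step 2: (42, 5)  from 2·(17,2) + (8,1)
…
step 6: (1483, 176)  from 2·(514,61) + (455,54)
step 7: (3480, 413)  from 2·(1483,176) + (514,61)
(x₁, y₁) = (3480, 413);  3480² − 71·413² = 1 ✓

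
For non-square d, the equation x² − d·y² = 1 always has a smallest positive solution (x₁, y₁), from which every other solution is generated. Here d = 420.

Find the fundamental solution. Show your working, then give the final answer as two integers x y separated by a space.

41 2

d=420: √d = [20; 2,40] (ℓ=2, even), read p_1/q_1
i=0: a=20 ⇒ p=20, q=1
i=1: a=2 ⇒ p=41, q=2
→ (41, 2).  Check: 41²=1681, 420·2²=1680, difference 1.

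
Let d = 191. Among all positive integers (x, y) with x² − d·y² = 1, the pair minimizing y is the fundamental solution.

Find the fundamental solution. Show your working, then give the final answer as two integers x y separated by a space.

√191 → a₀=13, period (1,4,1,1,3,…,4,1,26); ℓ=16 even so k=15
i=0: a=13 ⇒ p=13, q=1
…
i=3: a=1 ⇒ p=83, q=6
i=4: a=1 ⇒ p=152, q=11
i=5: a=3 ⇒ p=539, q=39
i=6: a=2 ⇒ p=1230, q=89
i=7: a=2 ⇒ p=2999, q=217
i=8: a=13 ⇒ p=40217, q=2910
i=9: a=2 ⇒ p=83433, q=6037
i=10: a=2 ⇒ p=207083, q=14984
…
i=13: a=1 ⇒ p=1616447, q=116962
i=14: a=4 ⇒ p=7377553, q=533821
i=15: a=1 ⇒ p=8994000, q=650783
fundamental: x₁=8994000, y₁=650783  (since 80892036000000 − 191·423518513089 = 1)

8994000 650783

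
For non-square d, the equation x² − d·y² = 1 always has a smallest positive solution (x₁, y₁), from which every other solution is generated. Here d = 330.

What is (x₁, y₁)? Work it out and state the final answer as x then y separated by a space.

d=330: √d = [18; 6,36] (ℓ=2, even), read p_1/q_1
step 0: (18, 1)  from 18·(1,0) + (0,1)
step 1: (109, 6)  from 6·(18,1) + (1,0)
→ (109, 6).  Check: 109²=11881, 330·6²=11880, difference 1.

109 6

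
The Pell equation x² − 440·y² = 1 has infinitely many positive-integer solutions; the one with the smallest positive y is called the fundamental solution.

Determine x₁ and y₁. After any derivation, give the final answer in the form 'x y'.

√440 = [20; 1,40, …], period ℓ=2 (even) → k=1
step 0: (20, 1)  from 20·(1,0) + (0,1)
step 1: (21, 1)  from 1·(20,1) + (1,0)
→ (21, 1).  Check: 21²=441, 440·1²=440, difference 1.

21 1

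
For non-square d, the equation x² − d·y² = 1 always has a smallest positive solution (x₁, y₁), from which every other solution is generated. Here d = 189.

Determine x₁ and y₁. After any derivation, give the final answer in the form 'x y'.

√189 → a₀=13, period (1,2,1,26); ℓ=4 even so k=3
a_0=13:  p_0=13·1+0=13,  q_0=13·0+1=1
a_1=1:  p_1=1·13+1=14,  q_1=1·1+0=1
a_2=2:  p_2=2·14+13=41,  q_2=2·1+1=3
a_3=1:  p_3=1·41+14=55,  q_3=1·3+1=4
→ (55, 4).  Check: 55²=3025, 189·4²=3024, difference 1.

55 4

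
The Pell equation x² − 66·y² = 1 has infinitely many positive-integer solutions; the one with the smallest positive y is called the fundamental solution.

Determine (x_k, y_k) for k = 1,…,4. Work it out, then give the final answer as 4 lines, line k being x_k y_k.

65 8
8449 1040
1098305 135192
142771201 17573920

√66 = [8; 8,16, …], period ℓ=2 (even) → k=1
i=0: a=8 ⇒ p=8, q=1
i=1: a=8 ⇒ p=65, q=8
(x₁, y₁) = (65, 8);  65² − 66·8² = 1 ✓
(x_2, y_2) = (65·65 + 66·8·8, 65·8 + 8·65) = (8449, 1040)
(x_3, y_3) = (65·8449 + 66·8·1040, 65·1040 + 8·8449) = (1098305, 135192)
(x_4, y_4) = (65·1098305 + 66·8·135192, 65·135192 + 8·1098305) = (142771201, 17573920)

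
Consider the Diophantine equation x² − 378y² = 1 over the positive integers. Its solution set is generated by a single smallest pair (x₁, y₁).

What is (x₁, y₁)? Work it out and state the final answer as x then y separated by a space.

√378 → a₀=19, period (2,3,1,4,1,3,2,38); ℓ=8 even so k=7
a_0=19:  p_0=19·1+0=19,  q_0=19·0+1=1
a_1=2:  p_1=2·19+1=39,  q_1=2·1+0=2
a_2=3:  p_2=3·39+19=136,  q_2=3·2+1=7
…
a_5=1:  p_5=1·836+175=1011,  q_5=1·43+9=52
a_6=3:  p_6=3·1011+836=3869,  q_6=3·52+43=199
a_7=2:  p_7=2·3869+1011=8749,  q_7=2·199+52=450
fundamental: x₁=8749, y₁=450  (since 76545001 − 378·202500 = 1)

8749 450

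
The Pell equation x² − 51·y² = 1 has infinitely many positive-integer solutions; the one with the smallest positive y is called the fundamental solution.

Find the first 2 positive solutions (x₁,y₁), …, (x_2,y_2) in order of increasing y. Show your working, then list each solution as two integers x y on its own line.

√51 → a₀=7, period (7,14); ℓ=2 even so k=1
k=0  a_k=7  p_k/q_k = 7/1
k=1  a_k=7  p_k/q_k = 50/7
fundamental: x₁=50, y₁=7  (since 2500 − 51·49 = 1)
k=2:  x_2 = 50·50+51·7·7 = 4999,  y_2 = 50·7+7·50 = 700

50 7
4999 700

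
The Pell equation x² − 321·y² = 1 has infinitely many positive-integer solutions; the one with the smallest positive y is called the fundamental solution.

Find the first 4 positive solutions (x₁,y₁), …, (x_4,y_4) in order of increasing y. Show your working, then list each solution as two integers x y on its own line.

215 12
92449 5160
39752855 2218788
17093635201 954073680

[17; 1,10,1,34] for √321; ℓ=4 ⇒ convergent index 3
i=0: a=17 ⇒ p=17, q=1
i=1: a=1 ⇒ p=18, q=1
i=2: a=10 ⇒ p=197, q=11
i=3: a=1 ⇒ p=215, q=12
fundamental: x₁=215, y₁=12  (since 46225 − 321·144 = 1)
n=2: (215,12)∘(215,12) = (215·215+321·12·12, 215·12+12·215) = (92449,5160)
n=3: (92449,5160)∘(215,12) = (215·92449+321·12·5160, 215·5160+12·92449) = (39752855,2218788)
n=4: (39752855,2218788)∘(215,12) = (215·39752855+321·12·2218788, 215·2218788+12·39752855) = (17093635201,954073680)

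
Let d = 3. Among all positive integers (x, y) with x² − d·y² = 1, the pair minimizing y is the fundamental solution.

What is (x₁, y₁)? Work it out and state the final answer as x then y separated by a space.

2 1

√3 = [1; 1,2, …], period ℓ=2 (even) → k=1
i=0: a=1 ⇒ p=1, q=1
i=1: a=1 ⇒ p=2, q=1
(x₁, y₁) = (2, 1);  2² − 3·1² = 1 ✓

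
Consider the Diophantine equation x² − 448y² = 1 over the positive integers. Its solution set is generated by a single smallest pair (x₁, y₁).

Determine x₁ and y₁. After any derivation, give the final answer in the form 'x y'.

127 6

√448 = [21; 6,42, …], period ℓ=2 (even) → k=1
step 0: (21, 1)  from 21·(1,0) + (0,1)
step 1: (127, 6)  from 6·(21,1) + (1,0)
→ (127, 6).  Check: 127²=16129, 448·6²=16128, difference 1.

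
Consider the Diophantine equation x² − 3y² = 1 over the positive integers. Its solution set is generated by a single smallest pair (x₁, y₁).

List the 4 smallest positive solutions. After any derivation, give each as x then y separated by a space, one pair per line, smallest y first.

d=3: √d = [1; 1,2] (ℓ=2, even), read p_1/q_1
a_0=1:  p_0=1·1+0=1,  q_0=1·0+1=1
a_1=1:  p_1=1·1+1=2,  q_1=1·1+0=1
→ (2, 1).  Check: 2²=4, 3·1²=3, difference 1.
n=2: (2,1)∘(2,1) = (2·2+3·1·1, 2·1+1·2) = (7,4)
n=3: (7,4)∘(2,1) = (2·7+3·1·4, 2·4+1·7) = (26,15)
n=4: (26,15)∘(2,1) = (2·26+3·1·15, 2·15+1·26) = (97,56)

2 1
7 4
26 15
97 56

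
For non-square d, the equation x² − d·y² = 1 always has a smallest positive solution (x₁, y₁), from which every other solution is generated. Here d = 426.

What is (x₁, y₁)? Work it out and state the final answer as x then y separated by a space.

√426 = [20; 1,1,1,3,2,6,2,3,1,1,1,40, …], period ℓ=12 (even) → k=11
a_0=20:  p_0=20·1+0=20,  q_0=20·0+1=1
a_1=1:  p_1=1·20+1=21,  q_1=1·1+0=1
a_2=1:  p_2=1·21+20=41,  q_2=1·1+1=2
…
a_4=3:  p_4=3·62+41=227,  q_4=3·3+2=11
a_5=2:  p_5=2·227+62=516,  q_5=2·11+3=25
…
a_10=1:  p_10=1·31971+24809=56780,  q_10=1·1549+1202=2751
a_11=1:  p_11=1·56780+31971=88751,  q_11=1·2751+1549=4300
(x₁, y₁) = (88751, 4300);  88751² − 426·4300² = 1 ✓

88751 4300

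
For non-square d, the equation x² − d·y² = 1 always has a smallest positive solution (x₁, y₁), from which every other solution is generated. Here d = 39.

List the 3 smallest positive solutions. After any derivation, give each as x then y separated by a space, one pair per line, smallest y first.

√39 → a₀=6, period (4,12); ℓ=2 even so k=1
k=0  a_k=6  p_k/q_k = 6/1
k=1  a_k=4  p_k/q_k = 25/4
(x₁, y₁) = (25, 4);  25² − 39·4² = 1 ✓
k=2:  x_2 = 25·25+39·4·4 = 1249,  y_2 = 25·4+4·25 = 200
k=3:  x_3 = 25·1249+39·4·200 = 62425,  y_3 = 25·200+4·1249 = 9996

25 4
1249 200
62425 9996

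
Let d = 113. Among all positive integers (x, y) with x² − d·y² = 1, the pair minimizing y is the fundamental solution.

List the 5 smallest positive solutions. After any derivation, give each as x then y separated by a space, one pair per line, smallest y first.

d=113: √d = [10; 1,1,1,2,2,1,1,1,20] (ℓ=9, odd), read p_17/q_17
i=0: a=10 ⇒ p=10, q=1
i=1: a=1 ⇒ p=11, q=1
…
i=3: a=1 ⇒ p=32, q=3
…
i=5: a=2 ⇒ p=202, q=19
…
i=9: a=20 ⇒ p=16009, q=1506
i=10: a=1 ⇒ p=16785, q=1579
…
i=14: a=2 ⇒ p=313483, q=29490
…
i=16: a=1 ⇒ p=758918, q=71393
i=17: a=1 ⇒ p=1204353, q=113296
fundamental: x₁=1204353, y₁=113296  (since 1450466148609 − 113·12835983616 = 1)
n=2: (1204353,113296)∘(1204353,113296) = (1204353·1204353+113·113296·113296, 1204353·113296+113296·1204353) = (2900932297217,272896754976)
n=3: (2900932297217,272896754976)∘(1204353,113296) = (1204353·2900932297217+113·113296·272896754976, 1204353·272896754976+113296·2900932297217) = (6987493029899166849,657328051091107760)
n=4: (6987493029899166849,657328051091107760)∘(1204353,113296) = (1204353·6987493029899166849+113·113296·657328051091107760, 1204353·657328051091107760+113296·6987493029899166849) = (16830816386073401651890177,1583310020631184911403584)
n=5: (16830816386073401651890177,1583310020631184911403584)∘(1204353,113296) = (1204353·16830816386073401651890177+113·113296·1583310020631184911403584, 1204353·1583310020631184911403584+113296·16830816386073401651890177) = (40540488414026331506287881514113,3813728346553801555156190094544)

1204353 113296
2900932297217 272896754976
6987493029899166849 657328051091107760
16830816386073401651890177 1583310020631184911403584
40540488414026331506287881514113 3813728346553801555156190094544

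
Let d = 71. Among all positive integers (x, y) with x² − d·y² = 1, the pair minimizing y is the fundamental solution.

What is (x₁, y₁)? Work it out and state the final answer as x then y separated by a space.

d=71: √d = [8; 2,2,1,7,1,2,2,16] (ℓ=8, even), read p_7/q_7
i=0: a=8 ⇒ p=8, q=1
i=1: a=2 ⇒ p=17, q=2
i=2: a=2 ⇒ p=42, q=5
…
i=4: a=7 ⇒ p=455, q=54
…
i=6: a=2 ⇒ p=1483, q=176
i=7: a=2 ⇒ p=3480, q=413
fundamental: x₁=3480, y₁=413  (since 12110400 − 71·170569 = 1)

3480 413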